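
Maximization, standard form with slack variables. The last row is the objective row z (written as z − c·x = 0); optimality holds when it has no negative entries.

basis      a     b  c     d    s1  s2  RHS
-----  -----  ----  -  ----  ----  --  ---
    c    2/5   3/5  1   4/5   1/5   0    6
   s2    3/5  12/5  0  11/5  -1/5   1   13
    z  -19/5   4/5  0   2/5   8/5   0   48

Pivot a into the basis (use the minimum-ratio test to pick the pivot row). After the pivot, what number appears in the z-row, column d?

Ratio test on column a — row 1: 6/(2/5) = 15; row 2: 13/(3/5) = 65/3. Minimum is 15 at row 1 (c leaves); pivot element 2/5.
Divide row 1 by 2/5; eliminate column a from the other rows.
z-row update in column d: 2/5 − (-19/5)·2 = 8.

8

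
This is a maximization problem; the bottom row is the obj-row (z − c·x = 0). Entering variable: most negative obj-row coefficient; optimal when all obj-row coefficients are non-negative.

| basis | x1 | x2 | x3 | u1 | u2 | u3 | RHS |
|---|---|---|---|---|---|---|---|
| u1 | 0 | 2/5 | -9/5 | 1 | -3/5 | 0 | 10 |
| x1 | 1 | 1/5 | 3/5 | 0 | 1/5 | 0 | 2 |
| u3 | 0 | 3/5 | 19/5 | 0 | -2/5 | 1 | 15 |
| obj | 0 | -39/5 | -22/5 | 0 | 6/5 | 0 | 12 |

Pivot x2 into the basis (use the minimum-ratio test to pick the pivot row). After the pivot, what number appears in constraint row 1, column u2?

-1

Ratio test on column x2 — row 1: 10/(2/5) = 25; row 2: 2/(1/5) = 10; row 3: 15/(3/5) = 25. Minimum is 10 at row 2 (x1 leaves); pivot element 1/5.
Divide row 2 by 1/5; eliminate column x2 from the other rows.
Row 1 update in column u2: -3/5 − (2/5)·1 = -1.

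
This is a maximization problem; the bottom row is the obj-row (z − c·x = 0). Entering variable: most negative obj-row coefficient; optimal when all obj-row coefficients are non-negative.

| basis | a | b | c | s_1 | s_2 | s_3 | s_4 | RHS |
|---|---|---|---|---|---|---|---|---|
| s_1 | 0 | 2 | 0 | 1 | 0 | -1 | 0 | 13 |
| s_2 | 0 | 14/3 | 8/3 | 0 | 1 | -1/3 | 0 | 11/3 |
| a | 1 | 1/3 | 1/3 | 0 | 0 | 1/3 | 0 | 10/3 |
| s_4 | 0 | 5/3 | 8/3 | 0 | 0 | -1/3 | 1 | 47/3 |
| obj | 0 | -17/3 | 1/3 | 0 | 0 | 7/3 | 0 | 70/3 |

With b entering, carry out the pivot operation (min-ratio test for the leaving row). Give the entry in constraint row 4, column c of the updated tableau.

Ratio test on column b — row 1: 13/2 = 13/2; row 2: (11/3)/(14/3) = 11/14; row 3: (10/3)/(1/3) = 10; row 4: (47/3)/(5/3) = 47/5. Minimum is 11/14 at row 2 (s_2 leaves); pivot element 14/3.
Divide row 2 by 14/3; eliminate column b from the other rows.
Row 4 update in column c: 8/3 − (5/3)·(4/7) = 12/7.

12/7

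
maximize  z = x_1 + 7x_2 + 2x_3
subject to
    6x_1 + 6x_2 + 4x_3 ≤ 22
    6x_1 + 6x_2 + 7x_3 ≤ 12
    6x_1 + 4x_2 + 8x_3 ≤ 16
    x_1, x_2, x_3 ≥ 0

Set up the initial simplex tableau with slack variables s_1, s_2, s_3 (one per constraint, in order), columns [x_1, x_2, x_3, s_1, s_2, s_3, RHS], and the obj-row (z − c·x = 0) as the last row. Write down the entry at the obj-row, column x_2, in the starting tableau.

-7

The obj-row carries the negated objective coefficients: the x_2 entry is -7.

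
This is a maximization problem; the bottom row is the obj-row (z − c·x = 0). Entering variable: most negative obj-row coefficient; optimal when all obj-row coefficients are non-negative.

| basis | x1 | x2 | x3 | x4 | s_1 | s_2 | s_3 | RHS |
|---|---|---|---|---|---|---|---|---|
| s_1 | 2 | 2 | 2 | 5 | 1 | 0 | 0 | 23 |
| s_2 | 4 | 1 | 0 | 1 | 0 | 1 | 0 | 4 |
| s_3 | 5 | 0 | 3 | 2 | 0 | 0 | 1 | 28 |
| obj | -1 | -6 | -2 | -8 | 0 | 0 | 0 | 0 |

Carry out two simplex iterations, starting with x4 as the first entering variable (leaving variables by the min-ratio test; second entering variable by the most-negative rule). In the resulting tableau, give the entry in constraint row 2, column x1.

4

Ratio test on column x4 — row 1: 23/5 = 23/5; row 2: 4/1 = 4; row 3: 28/2 = 14. Minimum is 4 at row 2 (s_2 leaves); pivot element 1.
Divide row 2 by 1; eliminate column x4 from the other rows.
Second iteration: most negative obj-row entry is -2 in column x3, so x3 enters.
Ratio test on column x3 — row 1: 3/2 = 3/2; row 2: entry 0 ≤ 0; row 3: 20/3 = 20/3. Minimum is 3/2 at row 1 (s_1 leaves); pivot element 2.
Divide row 1 by 2; eliminate column x3 from the other rows.
After both pivots, the entry at constraint row 2, column x1 is 4.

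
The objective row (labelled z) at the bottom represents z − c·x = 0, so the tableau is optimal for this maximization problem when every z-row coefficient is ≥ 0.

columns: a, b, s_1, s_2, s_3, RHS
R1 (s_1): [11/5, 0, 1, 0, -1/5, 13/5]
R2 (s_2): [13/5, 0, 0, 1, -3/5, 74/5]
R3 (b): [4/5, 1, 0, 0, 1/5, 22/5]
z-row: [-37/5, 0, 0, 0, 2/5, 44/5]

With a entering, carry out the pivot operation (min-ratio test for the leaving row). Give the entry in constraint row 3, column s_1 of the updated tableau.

-4/11

Ratio test on column a — row 1: (13/5)/(11/5) = 13/11; row 2: (74/5)/(13/5) = 74/13; row 3: (22/5)/(4/5) = 11/2. Minimum is 13/11 at row 1 (s_1 leaves); pivot element 11/5.
Divide row 1 by 11/5; eliminate column a from the other rows.
Row 3 update in column s_1: 0 − (4/5)·(5/11) = -4/11.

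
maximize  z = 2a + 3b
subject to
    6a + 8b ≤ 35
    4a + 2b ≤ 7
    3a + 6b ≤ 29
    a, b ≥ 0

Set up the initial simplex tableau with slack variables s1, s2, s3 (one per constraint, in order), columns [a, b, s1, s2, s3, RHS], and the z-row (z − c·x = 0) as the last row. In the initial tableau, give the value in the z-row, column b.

-3

The z-row carries the negated objective coefficients: the b entry is -3.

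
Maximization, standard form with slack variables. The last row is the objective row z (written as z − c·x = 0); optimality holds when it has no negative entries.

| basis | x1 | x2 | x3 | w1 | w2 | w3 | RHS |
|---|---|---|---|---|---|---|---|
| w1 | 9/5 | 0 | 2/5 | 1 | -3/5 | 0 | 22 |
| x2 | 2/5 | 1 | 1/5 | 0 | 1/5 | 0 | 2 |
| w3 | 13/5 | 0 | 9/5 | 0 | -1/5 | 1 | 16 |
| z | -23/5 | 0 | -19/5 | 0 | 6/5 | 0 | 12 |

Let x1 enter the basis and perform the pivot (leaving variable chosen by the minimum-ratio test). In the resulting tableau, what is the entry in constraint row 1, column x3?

Ratio test on column x1 — row 1: 22/(9/5) = 110/9; row 2: 2/(2/5) = 5; row 3: 16/(13/5) = 80/13. Minimum is 5 at row 2 (x2 leaves); pivot element 2/5.
Divide row 2 by 2/5; eliminate column x1 from the other rows.
Row 1 update in column x3: 2/5 − (9/5)·(1/2) = -1/2.

-1/2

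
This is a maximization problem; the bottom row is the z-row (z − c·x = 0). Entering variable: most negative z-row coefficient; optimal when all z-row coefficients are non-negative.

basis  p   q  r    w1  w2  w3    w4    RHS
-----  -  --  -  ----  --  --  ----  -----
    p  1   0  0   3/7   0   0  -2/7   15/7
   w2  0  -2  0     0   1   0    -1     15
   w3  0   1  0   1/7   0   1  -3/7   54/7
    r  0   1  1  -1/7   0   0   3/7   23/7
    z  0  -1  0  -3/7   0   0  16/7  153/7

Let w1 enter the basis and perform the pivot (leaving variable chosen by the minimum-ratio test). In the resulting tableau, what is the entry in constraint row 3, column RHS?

7

Ratio test on column w1 — row 1: (15/7)/(3/7) = 5; row 2: entry 0 ≤ 0; row 3: (54/7)/(1/7) = 54; row 4: entry -1/7 ≤ 0. Minimum is 5 at row 1 (p leaves); pivot element 3/7.
Divide row 1 by 3/7; eliminate column w1 from the other rows.
Row 3 update in column RHS: 54/7 − (1/7)·5 = 7.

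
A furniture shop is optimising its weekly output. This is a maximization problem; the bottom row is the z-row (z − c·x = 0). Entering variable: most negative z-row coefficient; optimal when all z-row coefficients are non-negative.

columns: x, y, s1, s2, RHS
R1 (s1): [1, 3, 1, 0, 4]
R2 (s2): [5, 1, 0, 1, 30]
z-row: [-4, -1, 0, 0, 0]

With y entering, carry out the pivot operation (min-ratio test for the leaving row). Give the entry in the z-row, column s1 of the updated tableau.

1/3

Ratio test on column y — row 1: 4/3 = 4/3; row 2: 30/1 = 30. Minimum is 4/3 at row 1 (s1 leaves); pivot element 3.
Divide row 1 by 3; eliminate column y from the other rows.
z-row update in column s1: 0 − (-1)·(1/3) = 1/3.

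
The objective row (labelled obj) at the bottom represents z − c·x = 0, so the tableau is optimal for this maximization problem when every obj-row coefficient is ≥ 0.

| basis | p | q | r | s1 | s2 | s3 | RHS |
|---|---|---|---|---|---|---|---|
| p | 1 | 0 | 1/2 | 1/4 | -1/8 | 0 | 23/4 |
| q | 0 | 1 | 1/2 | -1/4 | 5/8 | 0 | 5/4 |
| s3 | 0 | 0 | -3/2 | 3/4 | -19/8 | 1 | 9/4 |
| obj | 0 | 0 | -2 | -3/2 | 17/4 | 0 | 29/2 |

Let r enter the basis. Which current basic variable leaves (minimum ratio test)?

Column r entries and ratios — p: (23/4)/(1/2) = 23/2; q: (5/4)/(1/2) = 5/2; s3: -3/2 ≤ 0, skip.
Smallest ratio is 5/2 in the row of q, so q leaves.

q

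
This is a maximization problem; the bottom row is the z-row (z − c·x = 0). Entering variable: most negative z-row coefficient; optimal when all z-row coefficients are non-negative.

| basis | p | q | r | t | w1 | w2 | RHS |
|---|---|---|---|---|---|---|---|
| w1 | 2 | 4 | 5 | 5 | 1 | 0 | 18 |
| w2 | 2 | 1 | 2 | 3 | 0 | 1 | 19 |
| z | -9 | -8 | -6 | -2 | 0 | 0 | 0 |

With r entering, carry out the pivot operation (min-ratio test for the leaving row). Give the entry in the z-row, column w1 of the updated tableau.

6/5

Ratio test on column r — row 1: 18/5 = 18/5; row 2: 19/2 = 19/2. Minimum is 18/5 at row 1 (w1 leaves); pivot element 5.
Divide row 1 by 5; eliminate column r from the other rows.
z-row update in column w1: 0 − (-6)·(1/5) = 6/5.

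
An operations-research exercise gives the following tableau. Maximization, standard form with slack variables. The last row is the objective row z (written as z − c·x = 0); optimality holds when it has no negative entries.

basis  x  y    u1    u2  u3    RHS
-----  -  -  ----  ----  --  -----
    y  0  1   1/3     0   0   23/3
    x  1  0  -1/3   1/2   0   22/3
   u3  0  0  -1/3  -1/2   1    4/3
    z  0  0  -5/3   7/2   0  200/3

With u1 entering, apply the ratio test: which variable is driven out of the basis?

Column u1 entries and ratios — y: (23/3)/(1/3) = 23; x: -1/3 ≤ 0, skip; u3: -1/3 ≤ 0, skip.
Smallest ratio is 23 in the row of y, so y leaves.

y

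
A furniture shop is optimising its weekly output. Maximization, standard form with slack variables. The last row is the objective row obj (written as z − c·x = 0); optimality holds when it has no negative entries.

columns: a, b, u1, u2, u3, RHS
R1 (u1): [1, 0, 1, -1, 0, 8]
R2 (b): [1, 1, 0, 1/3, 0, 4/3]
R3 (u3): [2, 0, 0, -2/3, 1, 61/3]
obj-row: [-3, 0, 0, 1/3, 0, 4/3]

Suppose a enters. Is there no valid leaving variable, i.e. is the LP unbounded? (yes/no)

Column a has positive entries in row(s) 1, 2, 3, so the ratio test bounds it — not unbounded.

no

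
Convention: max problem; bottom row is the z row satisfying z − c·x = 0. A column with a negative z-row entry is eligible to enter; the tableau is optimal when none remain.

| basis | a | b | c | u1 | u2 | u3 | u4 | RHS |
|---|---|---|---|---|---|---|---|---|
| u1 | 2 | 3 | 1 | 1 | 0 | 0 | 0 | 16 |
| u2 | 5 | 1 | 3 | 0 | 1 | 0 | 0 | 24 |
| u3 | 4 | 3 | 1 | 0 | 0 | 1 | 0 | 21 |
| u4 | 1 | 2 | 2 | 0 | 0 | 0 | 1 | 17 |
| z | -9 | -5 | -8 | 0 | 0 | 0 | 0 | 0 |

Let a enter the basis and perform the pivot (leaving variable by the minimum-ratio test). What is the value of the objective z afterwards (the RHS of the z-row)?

Ratio test on column a — row 1: 16/2 = 8; row 2: 24/5 = 24/5; row 3: 21/4 = 21/4; row 4: 17/1 = 17. Minimum is 24/5 at row 2 (u2 leaves); pivot element 5.
Pivot on row 2; the z-row RHS becomes 0 − (-9)·(24/5) = 216/5.

216/5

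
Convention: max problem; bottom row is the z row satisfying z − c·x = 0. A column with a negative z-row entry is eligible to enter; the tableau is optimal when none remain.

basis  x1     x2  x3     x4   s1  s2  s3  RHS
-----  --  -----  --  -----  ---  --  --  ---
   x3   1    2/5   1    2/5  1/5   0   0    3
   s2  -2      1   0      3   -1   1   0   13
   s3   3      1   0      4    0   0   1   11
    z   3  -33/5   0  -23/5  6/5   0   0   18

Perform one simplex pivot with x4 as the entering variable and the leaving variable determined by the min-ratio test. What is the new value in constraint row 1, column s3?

Ratio test on column x4 — row 1: 3/(2/5) = 15/2; row 2: 13/3 = 13/3; row 3: 11/4 = 11/4. Minimum is 11/4 at row 3 (s3 leaves); pivot element 4.
Divide row 3 by 4; eliminate column x4 from the other rows.
Row 1 update in column s3: 0 − (2/5)·(1/4) = -1/10.

-1/10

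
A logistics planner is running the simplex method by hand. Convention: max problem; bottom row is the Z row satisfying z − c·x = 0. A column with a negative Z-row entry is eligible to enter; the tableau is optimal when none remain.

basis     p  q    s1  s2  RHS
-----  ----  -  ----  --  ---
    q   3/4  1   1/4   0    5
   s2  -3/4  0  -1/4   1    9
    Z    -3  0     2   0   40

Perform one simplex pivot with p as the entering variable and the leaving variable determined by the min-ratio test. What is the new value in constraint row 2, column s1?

0

Ratio test on column p — row 1: 5/(3/4) = 20/3; row 2: entry -3/4 ≤ 0. Minimum is 20/3 at row 1 (q leaves); pivot element 3/4.
Divide row 1 by 3/4; eliminate column p from the other rows.
Row 2 update in column s1: -1/4 − (-3/4)·(1/3) = 0.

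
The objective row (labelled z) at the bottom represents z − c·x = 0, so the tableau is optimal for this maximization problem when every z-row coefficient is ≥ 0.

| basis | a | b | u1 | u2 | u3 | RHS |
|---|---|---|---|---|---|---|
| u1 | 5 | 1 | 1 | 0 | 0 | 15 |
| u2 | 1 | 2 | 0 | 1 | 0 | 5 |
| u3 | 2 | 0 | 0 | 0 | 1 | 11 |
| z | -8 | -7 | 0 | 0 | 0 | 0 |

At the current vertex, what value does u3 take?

11

u3 is basic (row 3); its value is the RHS of that row, 11.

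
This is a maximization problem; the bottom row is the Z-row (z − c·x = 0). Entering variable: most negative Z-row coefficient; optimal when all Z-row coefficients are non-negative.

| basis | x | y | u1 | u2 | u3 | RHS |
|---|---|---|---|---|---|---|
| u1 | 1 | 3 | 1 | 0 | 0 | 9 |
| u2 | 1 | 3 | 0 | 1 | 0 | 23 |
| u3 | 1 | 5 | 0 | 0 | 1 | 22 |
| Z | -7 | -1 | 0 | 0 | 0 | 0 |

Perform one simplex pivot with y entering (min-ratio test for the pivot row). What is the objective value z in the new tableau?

Ratio test on column y — row 1: 9/3 = 3; row 2: 23/3 = 23/3; row 3: 22/5 = 22/5. Minimum is 3 at row 1 (u1 leaves); pivot element 3.
Pivot on row 1; the Z-row RHS becomes 0 − (-1)·3 = 3.

3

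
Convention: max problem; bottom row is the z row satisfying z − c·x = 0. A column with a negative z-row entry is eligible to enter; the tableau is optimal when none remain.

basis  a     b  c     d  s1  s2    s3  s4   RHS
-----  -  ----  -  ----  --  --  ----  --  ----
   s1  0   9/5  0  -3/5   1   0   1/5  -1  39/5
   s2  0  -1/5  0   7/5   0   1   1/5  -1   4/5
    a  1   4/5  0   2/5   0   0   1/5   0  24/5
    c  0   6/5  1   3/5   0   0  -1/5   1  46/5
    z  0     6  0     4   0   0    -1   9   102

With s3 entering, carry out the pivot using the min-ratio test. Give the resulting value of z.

106

Ratio test on column s3 — row 1: (39/5)/(1/5) = 39; row 2: (4/5)/(1/5) = 4; row 3: (24/5)/(1/5) = 24; row 4: entry -1/5 ≤ 0. Minimum is 4 at row 2 (s2 leaves); pivot element 1/5.
Pivot on row 2; the z-row RHS becomes 102 − (-1)·4 = 106.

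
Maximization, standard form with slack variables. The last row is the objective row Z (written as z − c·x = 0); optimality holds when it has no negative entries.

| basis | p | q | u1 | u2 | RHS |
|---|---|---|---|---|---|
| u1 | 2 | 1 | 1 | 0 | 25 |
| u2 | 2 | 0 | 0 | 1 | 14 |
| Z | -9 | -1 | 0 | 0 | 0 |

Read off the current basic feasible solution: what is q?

0

q is not in the basis, so in the current basic feasible solution q = 0.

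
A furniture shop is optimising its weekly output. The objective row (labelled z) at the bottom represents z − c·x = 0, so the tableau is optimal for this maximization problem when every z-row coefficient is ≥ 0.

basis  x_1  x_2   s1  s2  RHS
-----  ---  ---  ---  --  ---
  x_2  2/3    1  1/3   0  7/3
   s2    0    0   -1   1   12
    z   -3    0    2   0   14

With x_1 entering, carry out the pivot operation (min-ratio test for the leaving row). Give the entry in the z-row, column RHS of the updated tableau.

Ratio test on column x_1 — row 1: (7/3)/(2/3) = 7/2; row 2: entry 0 ≤ 0. Minimum is 7/2 at row 1 (x_2 leaves); pivot element 2/3.
Divide row 1 by 2/3; eliminate column x_1 from the other rows.
z-row update in column RHS: 14 − (-3)·(7/2) = 49/2.

49/2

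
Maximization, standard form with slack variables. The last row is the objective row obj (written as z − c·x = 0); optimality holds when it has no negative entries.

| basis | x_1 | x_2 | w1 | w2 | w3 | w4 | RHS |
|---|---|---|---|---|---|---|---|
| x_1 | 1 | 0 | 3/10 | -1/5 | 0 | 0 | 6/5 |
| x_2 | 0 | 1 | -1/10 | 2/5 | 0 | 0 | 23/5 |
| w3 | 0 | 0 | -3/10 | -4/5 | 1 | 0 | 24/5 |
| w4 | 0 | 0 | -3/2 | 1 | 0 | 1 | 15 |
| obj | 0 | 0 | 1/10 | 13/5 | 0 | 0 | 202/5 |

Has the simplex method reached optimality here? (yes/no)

yes

Every obj-row coefficient is ≥ 0, so the tableau is optimal.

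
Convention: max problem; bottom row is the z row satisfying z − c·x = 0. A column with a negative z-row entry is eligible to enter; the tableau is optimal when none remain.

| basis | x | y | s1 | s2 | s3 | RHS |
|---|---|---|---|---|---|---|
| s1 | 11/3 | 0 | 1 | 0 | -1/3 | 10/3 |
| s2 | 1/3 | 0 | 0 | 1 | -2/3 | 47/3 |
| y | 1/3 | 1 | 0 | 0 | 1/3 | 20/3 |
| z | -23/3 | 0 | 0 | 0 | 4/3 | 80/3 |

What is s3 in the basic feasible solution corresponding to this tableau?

0

s3 is not in the basis, so in the current basic feasible solution s3 = 0.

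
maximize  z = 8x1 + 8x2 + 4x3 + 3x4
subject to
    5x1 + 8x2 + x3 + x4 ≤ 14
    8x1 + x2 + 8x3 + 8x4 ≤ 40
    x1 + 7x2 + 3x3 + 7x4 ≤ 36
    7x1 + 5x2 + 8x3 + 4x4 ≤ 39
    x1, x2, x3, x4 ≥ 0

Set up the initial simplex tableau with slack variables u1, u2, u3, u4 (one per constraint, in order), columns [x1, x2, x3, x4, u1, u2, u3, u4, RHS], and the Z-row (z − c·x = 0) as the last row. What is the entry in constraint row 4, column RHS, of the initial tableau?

The RHS of constraint 4 is b_4 = 39.

39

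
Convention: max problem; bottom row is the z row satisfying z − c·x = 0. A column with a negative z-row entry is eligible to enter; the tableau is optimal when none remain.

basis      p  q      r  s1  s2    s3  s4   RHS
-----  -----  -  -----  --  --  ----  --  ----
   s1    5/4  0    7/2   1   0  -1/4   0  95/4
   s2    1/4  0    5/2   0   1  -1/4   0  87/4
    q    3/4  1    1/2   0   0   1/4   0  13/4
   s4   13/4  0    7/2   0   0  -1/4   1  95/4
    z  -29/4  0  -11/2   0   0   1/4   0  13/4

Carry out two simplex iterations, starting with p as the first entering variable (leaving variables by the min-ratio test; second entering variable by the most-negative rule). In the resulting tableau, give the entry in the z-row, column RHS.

Ratio test on column p — row 1: (95/4)/(5/4) = 19; row 2: (87/4)/(1/4) = 87; row 3: (13/4)/(3/4) = 13/3; row 4: (95/4)/(13/4) = 95/13. Minimum is 13/3 at row 3 (q leaves); pivot element 3/4.
Divide row 3 by 3/4; eliminate column p from the other rows.
Second iteration: most negative z-row entry is -2/3 in column r, so r enters.
Ratio test on column r — row 1: (55/3)/(8/3) = 55/8; row 2: (62/3)/(7/3) = 62/7; row 3: (13/3)/(2/3) = 13/2; row 4: (29/3)/(4/3) = 29/4. Minimum is 13/2 at row 3 (p leaves); pivot element 2/3.
Divide row 3 by 2/3; eliminate column r from the other rows.
After both pivots, the entry at the z-row, column RHS is 39.

39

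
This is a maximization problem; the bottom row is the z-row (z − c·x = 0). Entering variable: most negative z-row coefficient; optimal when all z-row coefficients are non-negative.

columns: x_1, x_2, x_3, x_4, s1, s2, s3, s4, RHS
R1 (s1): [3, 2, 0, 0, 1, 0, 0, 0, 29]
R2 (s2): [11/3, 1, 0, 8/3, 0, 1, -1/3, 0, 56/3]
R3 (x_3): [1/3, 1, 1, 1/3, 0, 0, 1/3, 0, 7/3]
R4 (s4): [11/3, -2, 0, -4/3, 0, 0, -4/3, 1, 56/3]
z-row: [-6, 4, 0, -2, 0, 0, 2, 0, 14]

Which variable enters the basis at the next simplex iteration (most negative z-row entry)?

x_1

Negative z-row entries: x_1: -6, x_4: -2.
The most negative is -6 in column x_1, so x_1 enters.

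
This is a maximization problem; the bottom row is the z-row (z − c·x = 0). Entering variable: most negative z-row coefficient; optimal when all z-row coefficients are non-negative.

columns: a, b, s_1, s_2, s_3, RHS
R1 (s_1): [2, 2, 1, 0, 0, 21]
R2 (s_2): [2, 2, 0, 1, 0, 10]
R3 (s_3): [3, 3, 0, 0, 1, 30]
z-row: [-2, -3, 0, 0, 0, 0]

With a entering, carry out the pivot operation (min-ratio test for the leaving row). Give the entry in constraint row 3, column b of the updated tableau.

Ratio test on column a — row 1: 21/2 = 21/2; row 2: 10/2 = 5; row 3: 30/3 = 10. Minimum is 5 at row 2 (s_2 leaves); pivot element 2.
Divide row 2 by 2; eliminate column a from the other rows.
Row 3 update in column b: 3 − 3·1 = 0.

0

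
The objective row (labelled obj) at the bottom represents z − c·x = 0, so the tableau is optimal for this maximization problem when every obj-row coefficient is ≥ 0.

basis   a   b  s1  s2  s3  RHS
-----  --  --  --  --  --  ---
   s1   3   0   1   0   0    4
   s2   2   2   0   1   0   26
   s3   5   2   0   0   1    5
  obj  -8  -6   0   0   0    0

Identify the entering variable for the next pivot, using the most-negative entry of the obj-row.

a

Negative obj-row entries: a: -8, b: -6.
The most negative is -8 in column a, so a enters.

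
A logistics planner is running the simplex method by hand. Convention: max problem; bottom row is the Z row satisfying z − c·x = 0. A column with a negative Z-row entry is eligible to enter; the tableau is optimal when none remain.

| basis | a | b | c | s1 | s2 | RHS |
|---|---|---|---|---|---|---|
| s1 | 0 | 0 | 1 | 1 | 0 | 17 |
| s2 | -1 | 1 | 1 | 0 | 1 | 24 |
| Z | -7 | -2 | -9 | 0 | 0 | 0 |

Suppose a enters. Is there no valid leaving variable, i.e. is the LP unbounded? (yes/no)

yes

Every constraint-row entry in column a is ≤ 0, so increasing a is unbounded.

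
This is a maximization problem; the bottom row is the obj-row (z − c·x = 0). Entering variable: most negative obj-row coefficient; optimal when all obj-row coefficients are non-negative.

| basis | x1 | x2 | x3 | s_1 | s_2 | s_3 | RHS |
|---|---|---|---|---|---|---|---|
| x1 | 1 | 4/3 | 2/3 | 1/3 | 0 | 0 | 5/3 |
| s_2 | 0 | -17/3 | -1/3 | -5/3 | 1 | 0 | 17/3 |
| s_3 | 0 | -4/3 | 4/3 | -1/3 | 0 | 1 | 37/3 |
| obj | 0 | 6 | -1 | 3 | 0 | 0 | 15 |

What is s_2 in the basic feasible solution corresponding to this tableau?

17/3

s_2 is basic (row 2); its value is the RHS of that row, 17/3.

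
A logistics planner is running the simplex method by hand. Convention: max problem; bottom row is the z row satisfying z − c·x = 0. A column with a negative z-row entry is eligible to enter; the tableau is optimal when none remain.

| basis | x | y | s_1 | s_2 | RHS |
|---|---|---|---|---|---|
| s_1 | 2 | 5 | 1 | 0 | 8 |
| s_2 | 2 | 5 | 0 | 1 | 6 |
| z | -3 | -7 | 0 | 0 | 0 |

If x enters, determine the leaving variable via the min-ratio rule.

s_2

Column x entries and ratios — s_1: 8/2 = 4; s_2: 6/2 = 3.
Smallest ratio is 3 in the row of s_2, so s_2 leaves.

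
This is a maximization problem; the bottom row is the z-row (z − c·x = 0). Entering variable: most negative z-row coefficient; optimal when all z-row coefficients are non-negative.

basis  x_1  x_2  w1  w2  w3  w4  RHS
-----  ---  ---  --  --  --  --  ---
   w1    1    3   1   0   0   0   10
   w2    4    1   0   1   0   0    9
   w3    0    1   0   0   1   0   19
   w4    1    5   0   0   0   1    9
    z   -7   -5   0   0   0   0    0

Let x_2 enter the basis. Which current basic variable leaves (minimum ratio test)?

Column x_2 entries and ratios — w1: 10/3 = 10/3; w2: 9/1 = 9; w3: 19/1 = 19; w4: 9/5 = 9/5.
Smallest ratio is 9/5 in the row of w4, so w4 leaves.

w4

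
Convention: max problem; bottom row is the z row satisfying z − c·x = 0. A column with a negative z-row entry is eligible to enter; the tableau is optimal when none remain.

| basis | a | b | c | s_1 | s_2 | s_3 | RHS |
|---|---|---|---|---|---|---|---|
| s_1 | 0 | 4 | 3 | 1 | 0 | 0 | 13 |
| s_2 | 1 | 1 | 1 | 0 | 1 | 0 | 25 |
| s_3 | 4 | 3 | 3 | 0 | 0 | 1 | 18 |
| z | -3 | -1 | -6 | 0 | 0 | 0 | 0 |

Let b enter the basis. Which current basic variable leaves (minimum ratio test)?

s_1

Column b entries and ratios — s_1: 13/4 = 13/4; s_2: 25/1 = 25; s_3: 18/3 = 6.
Smallest ratio is 13/4 in the row of s_1, so s_1 leaves.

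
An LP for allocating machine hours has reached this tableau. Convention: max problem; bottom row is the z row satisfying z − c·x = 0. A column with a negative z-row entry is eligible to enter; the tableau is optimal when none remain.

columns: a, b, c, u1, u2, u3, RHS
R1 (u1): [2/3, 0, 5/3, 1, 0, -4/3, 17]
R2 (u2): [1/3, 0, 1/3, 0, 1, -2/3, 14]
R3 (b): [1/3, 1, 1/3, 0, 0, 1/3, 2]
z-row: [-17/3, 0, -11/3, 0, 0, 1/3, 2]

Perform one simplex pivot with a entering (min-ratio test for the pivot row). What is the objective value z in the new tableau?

36

Ratio test on column a — row 1: 17/(2/3) = 51/2; row 2: 14/(1/3) = 42; row 3: 2/(1/3) = 6. Minimum is 6 at row 3 (b leaves); pivot element 1/3.
Pivot on row 3; the z-row RHS becomes 2 − (-17/3)·6 = 36.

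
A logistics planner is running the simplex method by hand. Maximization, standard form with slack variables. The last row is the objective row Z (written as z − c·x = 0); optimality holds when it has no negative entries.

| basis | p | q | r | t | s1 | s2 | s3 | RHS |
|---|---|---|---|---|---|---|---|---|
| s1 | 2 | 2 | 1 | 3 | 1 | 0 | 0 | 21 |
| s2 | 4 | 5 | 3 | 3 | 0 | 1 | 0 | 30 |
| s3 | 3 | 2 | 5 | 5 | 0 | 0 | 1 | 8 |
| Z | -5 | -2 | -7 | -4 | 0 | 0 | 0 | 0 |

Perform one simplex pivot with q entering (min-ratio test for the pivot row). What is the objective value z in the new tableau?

Ratio test on column q — row 1: 21/2 = 21/2; row 2: 30/5 = 6; row 3: 8/2 = 4. Minimum is 4 at row 3 (s3 leaves); pivot element 2.
Pivot on row 3; the Z-row RHS becomes 0 − (-2)·4 = 8.

8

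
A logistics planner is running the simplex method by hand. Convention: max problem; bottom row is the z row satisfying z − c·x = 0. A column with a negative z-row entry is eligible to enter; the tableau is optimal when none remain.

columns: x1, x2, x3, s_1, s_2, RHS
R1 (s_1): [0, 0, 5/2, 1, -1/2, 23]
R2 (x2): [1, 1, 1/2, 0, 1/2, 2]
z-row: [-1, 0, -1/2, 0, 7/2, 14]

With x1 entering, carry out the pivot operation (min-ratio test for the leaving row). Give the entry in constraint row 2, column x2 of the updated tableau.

1

Ratio test on column x1 — row 1: entry 0 ≤ 0; row 2: 2/1 = 2. Minimum is 2 at row 2 (x2 leaves); pivot element 1.
Divide row 2 by 1; eliminate column x1 from the other rows.
In the new row 2, the x2 entry is the old entry divided by the pivot: 1/1 = 1.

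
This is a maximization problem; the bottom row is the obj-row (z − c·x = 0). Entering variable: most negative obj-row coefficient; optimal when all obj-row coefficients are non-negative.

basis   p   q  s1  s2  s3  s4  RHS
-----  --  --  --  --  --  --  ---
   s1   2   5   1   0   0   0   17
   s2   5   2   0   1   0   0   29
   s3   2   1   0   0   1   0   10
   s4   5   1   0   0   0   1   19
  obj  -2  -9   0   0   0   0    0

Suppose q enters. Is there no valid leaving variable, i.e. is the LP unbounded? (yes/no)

Column q has positive entries in row(s) 1, 2, 3, 4, so the ratio test bounds it — not unbounded.

no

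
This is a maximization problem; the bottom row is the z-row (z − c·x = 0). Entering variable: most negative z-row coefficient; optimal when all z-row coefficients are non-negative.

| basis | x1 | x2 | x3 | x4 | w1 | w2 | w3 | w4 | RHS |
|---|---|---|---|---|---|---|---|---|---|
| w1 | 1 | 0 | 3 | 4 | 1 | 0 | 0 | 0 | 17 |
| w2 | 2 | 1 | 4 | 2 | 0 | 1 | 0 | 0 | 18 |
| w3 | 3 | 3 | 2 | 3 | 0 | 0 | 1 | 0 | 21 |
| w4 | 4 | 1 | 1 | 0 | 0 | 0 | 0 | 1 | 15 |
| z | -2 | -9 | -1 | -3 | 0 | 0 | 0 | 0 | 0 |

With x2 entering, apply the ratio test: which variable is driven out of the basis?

w3

Column x2 entries and ratios — w1: 0 ≤ 0, skip; w2: 18/1 = 18; w3: 21/3 = 7; w4: 15/1 = 15.
Smallest ratio is 7 in the row of w3, so w3 leaves.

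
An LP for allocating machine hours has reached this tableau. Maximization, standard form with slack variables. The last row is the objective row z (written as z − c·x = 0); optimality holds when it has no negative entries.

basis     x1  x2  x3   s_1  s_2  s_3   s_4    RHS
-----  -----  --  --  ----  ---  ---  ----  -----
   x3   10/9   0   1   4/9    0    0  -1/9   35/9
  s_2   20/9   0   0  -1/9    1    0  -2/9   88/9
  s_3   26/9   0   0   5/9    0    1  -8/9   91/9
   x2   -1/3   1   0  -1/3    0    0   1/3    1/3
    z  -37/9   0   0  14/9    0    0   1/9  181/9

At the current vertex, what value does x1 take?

0

x1 is not in the basis, so in the current basic feasible solution x1 = 0.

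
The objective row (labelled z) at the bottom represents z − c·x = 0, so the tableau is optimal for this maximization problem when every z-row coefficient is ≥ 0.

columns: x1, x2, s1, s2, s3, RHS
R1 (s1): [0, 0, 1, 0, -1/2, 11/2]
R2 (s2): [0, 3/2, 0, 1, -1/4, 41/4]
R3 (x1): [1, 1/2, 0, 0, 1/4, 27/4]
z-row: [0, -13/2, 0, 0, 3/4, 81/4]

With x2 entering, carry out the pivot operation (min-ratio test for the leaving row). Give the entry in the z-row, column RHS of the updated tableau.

Ratio test on column x2 — row 1: entry 0 ≤ 0; row 2: (41/4)/(3/2) = 41/6; row 3: (27/4)/(1/2) = 27/2. Minimum is 41/6 at row 2 (s2 leaves); pivot element 3/2.
Divide row 2 by 3/2; eliminate column x2 from the other rows.
z-row update in column RHS: 81/4 − (-13/2)·(41/6) = 194/3.

194/3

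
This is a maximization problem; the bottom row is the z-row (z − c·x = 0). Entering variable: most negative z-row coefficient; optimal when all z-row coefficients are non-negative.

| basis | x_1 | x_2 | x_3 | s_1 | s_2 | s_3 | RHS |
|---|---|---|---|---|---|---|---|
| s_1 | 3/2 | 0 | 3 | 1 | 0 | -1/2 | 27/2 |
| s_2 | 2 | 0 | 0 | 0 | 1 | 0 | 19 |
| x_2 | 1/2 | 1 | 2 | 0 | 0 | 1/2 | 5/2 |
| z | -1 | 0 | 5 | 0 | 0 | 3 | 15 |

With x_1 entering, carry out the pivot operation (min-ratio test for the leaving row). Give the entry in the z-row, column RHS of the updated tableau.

20

Ratio test on column x_1 — row 1: (27/2)/(3/2) = 9; row 2: 19/2 = 19/2; row 3: (5/2)/(1/2) = 5. Minimum is 5 at row 3 (x_2 leaves); pivot element 1/2.
Divide row 3 by 1/2; eliminate column x_1 from the other rows.
z-row update in column RHS: 15 − (-1)·5 = 20.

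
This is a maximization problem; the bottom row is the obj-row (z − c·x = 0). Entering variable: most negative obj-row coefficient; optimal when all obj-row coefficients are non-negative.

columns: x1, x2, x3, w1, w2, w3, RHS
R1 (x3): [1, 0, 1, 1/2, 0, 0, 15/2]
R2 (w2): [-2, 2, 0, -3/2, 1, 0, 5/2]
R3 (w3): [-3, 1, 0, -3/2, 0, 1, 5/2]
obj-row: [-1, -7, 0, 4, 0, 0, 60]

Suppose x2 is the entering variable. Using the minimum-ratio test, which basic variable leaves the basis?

w2

Column x2 entries and ratios — x3: 0 ≤ 0, skip; w2: (5/2)/2 = 5/4; w3: (5/2)/1 = 5/2.
Smallest ratio is 5/4 in the row of w2, so w2 leaves.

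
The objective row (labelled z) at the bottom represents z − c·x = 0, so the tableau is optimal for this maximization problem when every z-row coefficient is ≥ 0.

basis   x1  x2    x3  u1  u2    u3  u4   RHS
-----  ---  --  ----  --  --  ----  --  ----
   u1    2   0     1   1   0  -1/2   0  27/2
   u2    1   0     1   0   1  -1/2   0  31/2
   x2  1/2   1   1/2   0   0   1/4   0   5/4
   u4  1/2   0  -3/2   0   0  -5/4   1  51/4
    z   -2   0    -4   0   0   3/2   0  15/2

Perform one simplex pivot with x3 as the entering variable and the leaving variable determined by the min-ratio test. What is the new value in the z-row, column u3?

Ratio test on column x3 — row 1: (27/2)/1 = 27/2; row 2: (31/2)/1 = 31/2; row 3: (5/4)/(1/2) = 5/2; row 4: entry -3/2 ≤ 0. Minimum is 5/2 at row 3 (x2 leaves); pivot element 1/2.
Divide row 3 by 1/2; eliminate column x3 from the other rows.
z-row update in column u3: 3/2 − (-4)·(1/2) = 7/2.

7/2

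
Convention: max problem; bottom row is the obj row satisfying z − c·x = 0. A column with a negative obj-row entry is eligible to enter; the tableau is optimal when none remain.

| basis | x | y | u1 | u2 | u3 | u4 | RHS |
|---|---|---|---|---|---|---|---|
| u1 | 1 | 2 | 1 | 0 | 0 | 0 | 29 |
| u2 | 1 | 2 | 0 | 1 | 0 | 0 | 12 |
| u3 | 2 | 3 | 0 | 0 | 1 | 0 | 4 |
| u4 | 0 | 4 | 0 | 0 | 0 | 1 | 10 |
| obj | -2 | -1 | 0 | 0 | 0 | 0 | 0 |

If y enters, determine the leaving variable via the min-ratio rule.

u3

Column y entries and ratios — u1: 29/2 = 29/2; u2: 12/2 = 6; u3: 4/3 = 4/3; u4: 10/4 = 5/2.
Smallest ratio is 4/3 in the row of u3, so u3 leaves.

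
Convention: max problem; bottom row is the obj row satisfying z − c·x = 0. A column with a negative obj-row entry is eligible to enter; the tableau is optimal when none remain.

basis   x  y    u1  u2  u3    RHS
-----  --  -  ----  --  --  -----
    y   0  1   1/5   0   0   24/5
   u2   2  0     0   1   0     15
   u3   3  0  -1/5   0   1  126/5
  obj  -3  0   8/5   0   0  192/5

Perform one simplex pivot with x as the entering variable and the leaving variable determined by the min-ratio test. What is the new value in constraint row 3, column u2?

-3/2

Ratio test on column x — row 1: entry 0 ≤ 0; row 2: 15/2 = 15/2; row 3: (126/5)/3 = 42/5. Minimum is 15/2 at row 2 (u2 leaves); pivot element 2.
Divide row 2 by 2; eliminate column x from the other rows.
Row 3 update in column u2: 0 − 3·(1/2) = -3/2.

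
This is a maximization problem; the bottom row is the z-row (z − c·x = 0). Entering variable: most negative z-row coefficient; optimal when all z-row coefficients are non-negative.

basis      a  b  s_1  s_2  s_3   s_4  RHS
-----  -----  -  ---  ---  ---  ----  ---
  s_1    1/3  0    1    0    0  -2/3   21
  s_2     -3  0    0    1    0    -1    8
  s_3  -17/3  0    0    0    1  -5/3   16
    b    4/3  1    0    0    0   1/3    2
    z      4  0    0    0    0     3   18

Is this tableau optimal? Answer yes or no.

yes

Every z-row coefficient is ≥ 0, so the tableau is optimal.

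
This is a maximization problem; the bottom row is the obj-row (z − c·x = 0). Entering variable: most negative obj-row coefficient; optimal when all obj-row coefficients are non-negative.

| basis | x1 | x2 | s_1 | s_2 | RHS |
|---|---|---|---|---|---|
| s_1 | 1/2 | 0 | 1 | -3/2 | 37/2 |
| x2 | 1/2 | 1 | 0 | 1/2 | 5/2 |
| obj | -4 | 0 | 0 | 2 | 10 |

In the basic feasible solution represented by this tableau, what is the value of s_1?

s_1 is basic (row 1); its value is the RHS of that row, 37/2.

37/2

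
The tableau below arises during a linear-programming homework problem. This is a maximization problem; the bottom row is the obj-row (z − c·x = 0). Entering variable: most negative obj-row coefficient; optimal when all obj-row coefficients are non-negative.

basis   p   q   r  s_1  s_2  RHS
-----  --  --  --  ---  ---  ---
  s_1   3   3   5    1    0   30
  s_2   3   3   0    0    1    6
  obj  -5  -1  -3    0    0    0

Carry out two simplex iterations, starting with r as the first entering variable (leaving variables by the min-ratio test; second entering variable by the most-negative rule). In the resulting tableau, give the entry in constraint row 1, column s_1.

Ratio test on column r — row 1: 30/5 = 6; row 2: entry 0 ≤ 0. Minimum is 6 at row 1 (s_1 leaves); pivot element 5.
Divide row 1 by 5; eliminate column r from the other rows.
Second iteration: most negative obj-row entry is -16/5 in column p, so p enters.
Ratio test on column p — row 1: 6/(3/5) = 10; row 2: 6/3 = 2. Minimum is 2 at row 2 (s_2 leaves); pivot element 3.
Divide row 2 by 3; eliminate column p from the other rows.
After both pivots, the entry at constraint row 1, column s_1 is 1/5.

1/5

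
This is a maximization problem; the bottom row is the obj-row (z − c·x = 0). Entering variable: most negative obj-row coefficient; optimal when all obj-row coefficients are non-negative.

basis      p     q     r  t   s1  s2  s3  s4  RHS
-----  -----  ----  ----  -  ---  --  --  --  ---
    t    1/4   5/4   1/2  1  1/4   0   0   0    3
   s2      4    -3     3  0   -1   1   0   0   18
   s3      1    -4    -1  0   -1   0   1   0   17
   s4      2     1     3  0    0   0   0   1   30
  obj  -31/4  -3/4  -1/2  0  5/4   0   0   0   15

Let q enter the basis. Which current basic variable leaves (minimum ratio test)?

Column q entries and ratios — t: 3/(5/4) = 12/5; s2: -3 ≤ 0, skip; s3: -4 ≤ 0, skip; s4: 30/1 = 30.
Smallest ratio is 12/5 in the row of t, so t leaves.

t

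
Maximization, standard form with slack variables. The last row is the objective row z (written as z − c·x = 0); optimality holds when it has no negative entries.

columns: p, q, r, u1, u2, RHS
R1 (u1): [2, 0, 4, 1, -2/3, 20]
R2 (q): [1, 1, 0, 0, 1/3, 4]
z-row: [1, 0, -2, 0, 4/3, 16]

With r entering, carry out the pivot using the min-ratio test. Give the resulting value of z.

Ratio test on column r — row 1: 20/4 = 5; row 2: entry 0 ≤ 0. Minimum is 5 at row 1 (u1 leaves); pivot element 4.
Pivot on row 1; the z-row RHS becomes 16 − (-2)·5 = 26.

26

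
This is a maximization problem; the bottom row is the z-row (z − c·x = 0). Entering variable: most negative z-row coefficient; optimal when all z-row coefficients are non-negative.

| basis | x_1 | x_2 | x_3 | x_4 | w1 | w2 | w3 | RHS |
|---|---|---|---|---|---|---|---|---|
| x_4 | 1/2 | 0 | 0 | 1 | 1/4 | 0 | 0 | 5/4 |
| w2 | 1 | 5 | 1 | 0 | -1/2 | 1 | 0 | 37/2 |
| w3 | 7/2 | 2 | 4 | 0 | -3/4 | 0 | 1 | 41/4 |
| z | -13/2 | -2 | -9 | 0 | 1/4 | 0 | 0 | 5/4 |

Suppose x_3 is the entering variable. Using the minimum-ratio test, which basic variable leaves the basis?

w3

Column x_3 entries and ratios — x_4: 0 ≤ 0, skip; w2: (37/2)/1 = 37/2; w3: (41/4)/4 = 41/16.
Smallest ratio is 41/16 in the row of w3, so w3 leaves.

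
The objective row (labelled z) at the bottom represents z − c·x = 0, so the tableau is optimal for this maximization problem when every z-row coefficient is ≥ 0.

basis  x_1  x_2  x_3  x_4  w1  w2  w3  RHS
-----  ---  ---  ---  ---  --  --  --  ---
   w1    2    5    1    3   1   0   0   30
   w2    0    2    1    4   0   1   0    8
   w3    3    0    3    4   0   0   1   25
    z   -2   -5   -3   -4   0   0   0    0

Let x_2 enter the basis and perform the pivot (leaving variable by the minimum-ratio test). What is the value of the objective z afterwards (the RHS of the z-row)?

20

Ratio test on column x_2 — row 1: 30/5 = 6; row 2: 8/2 = 4; row 3: entry 0 ≤ 0. Minimum is 4 at row 2 (w2 leaves); pivot element 2.
Pivot on row 2; the z-row RHS becomes 0 − (-5)·4 = 20.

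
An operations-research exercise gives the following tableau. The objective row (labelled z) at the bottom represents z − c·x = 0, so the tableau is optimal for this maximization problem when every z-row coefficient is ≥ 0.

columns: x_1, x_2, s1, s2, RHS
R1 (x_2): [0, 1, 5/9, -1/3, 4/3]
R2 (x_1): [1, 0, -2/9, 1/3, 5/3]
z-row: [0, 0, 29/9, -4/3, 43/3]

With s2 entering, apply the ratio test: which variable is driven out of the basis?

x_1

Column s2 entries and ratios — x_2: -1/3 ≤ 0, skip; x_1: (5/3)/(1/3) = 5.
Smallest ratio is 5 in the row of x_1, so x_1 leaves.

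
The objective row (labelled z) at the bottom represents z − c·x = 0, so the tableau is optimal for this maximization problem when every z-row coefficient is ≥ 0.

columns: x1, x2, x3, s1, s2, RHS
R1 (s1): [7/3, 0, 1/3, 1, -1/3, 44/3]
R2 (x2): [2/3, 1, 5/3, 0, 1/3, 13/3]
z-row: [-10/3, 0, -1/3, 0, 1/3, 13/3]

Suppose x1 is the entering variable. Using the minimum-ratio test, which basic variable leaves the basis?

Column x1 entries and ratios — s1: (44/3)/(7/3) = 44/7; x2: (13/3)/(2/3) = 13/2.
Smallest ratio is 44/7 in the row of s1, so s1 leaves.

s1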